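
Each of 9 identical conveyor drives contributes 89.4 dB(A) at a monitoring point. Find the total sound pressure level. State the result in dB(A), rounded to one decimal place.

98.9 dB(A)

L_total = L₁ + 10·log₁₀ N for N identical incoherent sources.
L_total = 89.4 + 10·log₁₀(9) = 89.4 + 9.542 = 98.94 dB(A).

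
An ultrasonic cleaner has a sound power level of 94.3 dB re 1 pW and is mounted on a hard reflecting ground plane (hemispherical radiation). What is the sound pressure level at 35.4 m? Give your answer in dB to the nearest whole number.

Free-field hemispherical radiation: L_p = L_w − 10·log₁₀(2π·r²), r = 35.4 m.
2π·r² = 7874 m², 10·log₁₀ of that is 38.962 dB.
L_p = 94.3 − 38.962 = 55.34 dB.

55 dB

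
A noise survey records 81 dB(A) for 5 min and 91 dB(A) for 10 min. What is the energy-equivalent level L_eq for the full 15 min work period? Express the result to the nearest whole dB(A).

The energy average is taken in the linear domain: L_eq = 10·log₁₀[(Σ tᵢ·10^(Lᵢ/10))/T], T = 15 min.
Σ tᵢ·10^(Lᵢ/10) = 5·10^(81/10) + 10·10^(91/10) = 1.322e+10.
L_eq = 10·log₁₀(1.322e+10/15) = 89.45 dB(A).

89 dB(A)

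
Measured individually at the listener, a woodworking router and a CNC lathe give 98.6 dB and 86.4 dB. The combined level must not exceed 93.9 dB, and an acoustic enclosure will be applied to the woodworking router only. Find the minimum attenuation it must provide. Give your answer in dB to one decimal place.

5.6 dB

Everything except the woodworking router sums to 10^(86.4/10) = 4.365e+08 in linear terms, 86.40 dB.
To meet 93.9 dB overall, the treated woodworking router may contribute at most 10^(93.9/10) − 4.365e+08 = 2.018e+09, i.e. 93.05 dB.
Required insertion loss = 98.6 − 93.05 = 5.55 dB.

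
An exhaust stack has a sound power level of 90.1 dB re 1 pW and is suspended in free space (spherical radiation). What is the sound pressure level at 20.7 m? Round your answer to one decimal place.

The power spreads over a sphere of area 4π·r², so L_p = L_w − 10·log₁₀(4π·r²).
4π·r² = 5385 m², 10·log₁₀ of that is 37.312 dB.
L_p = 90.1 − 37.312 = 52.79 dB.

52.8 dB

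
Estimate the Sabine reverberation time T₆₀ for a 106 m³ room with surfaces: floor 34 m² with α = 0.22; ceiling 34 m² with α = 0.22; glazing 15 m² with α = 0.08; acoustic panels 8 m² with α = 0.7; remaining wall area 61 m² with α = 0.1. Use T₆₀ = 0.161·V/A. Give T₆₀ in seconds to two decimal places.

A = Σ Sᵢαᵢ = 34·0.22 + 34·0.22 + 15·0.08 + 8·0.7 + 61·0.1 = 27.86 m².
T₆₀ = 0.161 × 106 / 27.86 = 0.613 s.

0.61 s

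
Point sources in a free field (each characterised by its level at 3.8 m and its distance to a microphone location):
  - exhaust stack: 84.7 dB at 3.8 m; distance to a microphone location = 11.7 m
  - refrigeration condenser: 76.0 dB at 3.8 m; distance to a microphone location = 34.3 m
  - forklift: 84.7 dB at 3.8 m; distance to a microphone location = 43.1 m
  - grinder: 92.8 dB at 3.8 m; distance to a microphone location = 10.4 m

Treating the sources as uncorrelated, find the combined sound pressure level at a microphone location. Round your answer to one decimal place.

84.6 dB

Apply inverse-square spreading to bring every level to the receiver, then sum 10^(L/10).
exhaust stack: 84.7 − 20·log₁₀(11.7/3.8) = 84.7 − 9.77 = 74.93 dB.
refrigeration condenser: 76.0 − 20·log₁₀(34.3/3.8) = 76.0 − 19.11 = 56.89 dB.
forklift: 84.7 − 20·log₁₀(43.1/3.8) = 84.7 − 21.09 = 63.61 dB.
grinder: 92.8 − 20·log₁₀(10.4/3.8) = 92.8 − 8.74 = 84.06 dB.
Σ 10^(L/10) = 2.883e+08 → L_total = 10·log₁₀(2.883e+08) = 84.60 dB.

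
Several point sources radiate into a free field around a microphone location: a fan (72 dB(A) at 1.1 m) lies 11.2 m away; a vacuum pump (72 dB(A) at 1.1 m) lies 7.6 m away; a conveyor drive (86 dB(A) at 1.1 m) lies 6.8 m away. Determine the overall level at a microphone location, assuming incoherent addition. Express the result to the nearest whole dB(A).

70 dB(A)

First find each source's level at the receiver (point-source: −20·log₁₀(r/r_ref)), then combine on an intensity basis.
fan: 72 − 20·log₁₀(11.2/1.1) = 72 − 20.16 = 51.84 dB(A).
vacuum pump: 72 − 20·log₁₀(7.6/1.1) = 72 − 16.79 = 55.21 dB(A).
conveyor drive: 86 − 20·log₁₀(6.8/1.1) = 86 − 15.82 = 70.18 dB(A).
Σ 10^(L/10) = 1.090e+07 → L_total = 10·log₁₀(1.090e+07) = 70.38 dB(A).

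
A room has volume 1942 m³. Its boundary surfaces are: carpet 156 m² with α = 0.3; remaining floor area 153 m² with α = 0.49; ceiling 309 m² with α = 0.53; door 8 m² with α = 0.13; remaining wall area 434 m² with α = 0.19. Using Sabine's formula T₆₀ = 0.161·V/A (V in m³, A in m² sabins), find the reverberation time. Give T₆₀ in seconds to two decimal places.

0.85 s

Summing Sᵢαᵢ: 156·0.3 + 153·0.49 + 309·0.53 + 8·0.13 + 434·0.19 = 369.04 m².
T₆₀ = 0.161·V/A = 0.161·1942/369.04 = 0.847 s.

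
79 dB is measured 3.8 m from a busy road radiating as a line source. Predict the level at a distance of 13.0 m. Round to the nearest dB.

Cylindrical spreading from a line source gives a 10·log₁₀(r₂/r₁) drop.
L₂ = 79 − 10·log₁₀(13.0/3.8) = 79 − 5.342 = 73.66 dB.

74 dB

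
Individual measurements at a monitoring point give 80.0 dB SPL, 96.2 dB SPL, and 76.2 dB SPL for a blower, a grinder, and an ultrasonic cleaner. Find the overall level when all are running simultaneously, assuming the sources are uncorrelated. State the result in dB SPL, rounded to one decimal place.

96.3 dB SPL

For uncorrelated sources the intensities add, so convert each level to linear form, sum, and take 10·log₁₀ of the total.
Σ 10^(L/10) = 10^(80.0/10) + 10^(96.2/10) + 10^(76.2/10) = 4.310e+09.
L_total = 10·log₁₀(4.310e+09) = 96.35 dB SPL.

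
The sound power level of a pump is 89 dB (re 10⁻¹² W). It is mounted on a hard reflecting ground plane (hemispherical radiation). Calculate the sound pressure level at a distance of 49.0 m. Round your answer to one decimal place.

L_p = L_w − 10·log₁₀(2π·r²) with r = 49.0 m.
2π·r² = 1.509e+04 m², 10·log₁₀ of that is 41.786 dB.
L_p = 89 − 41.786 = 47.21 dB.

47.2 dB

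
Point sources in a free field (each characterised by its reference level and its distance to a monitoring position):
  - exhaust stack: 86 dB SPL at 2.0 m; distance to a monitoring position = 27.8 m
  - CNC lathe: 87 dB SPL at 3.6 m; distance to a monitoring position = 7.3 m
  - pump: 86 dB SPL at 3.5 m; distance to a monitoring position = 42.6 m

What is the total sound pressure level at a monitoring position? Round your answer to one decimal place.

81.0 dB SPL

Propagate each source to the receiver with L = L_ref − 20·log₁₀(r/r_ref), then add intensities.
exhaust stack: 86 − 20·log₁₀(27.8/2.0) = 86 − 22.86 = 63.14 dB SPL.
CNC lathe: 87 − 20·log₁₀(7.3/3.6) = 87 − 6.14 = 80.86 dB SPL.
pump: 86 − 20·log₁₀(42.6/3.5) = 86 − 21.71 = 64.29 dB SPL.
Σ 10^(L/10) = 1.266e+08 → L_total = 10·log₁₀(1.266e+08) = 81.03 dB SPL.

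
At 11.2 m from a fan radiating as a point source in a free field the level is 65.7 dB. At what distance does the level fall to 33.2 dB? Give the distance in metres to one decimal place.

472.3 m

Point-source spreading drops the level by 20·log₁₀(r₂/r₁); inverting, r₂/r₁ = 10^(ΔL/20).
r₂ = 11.2·10^((65.7−33.2)/20) = 11.2·10^(32.5/20) = 472.30 m.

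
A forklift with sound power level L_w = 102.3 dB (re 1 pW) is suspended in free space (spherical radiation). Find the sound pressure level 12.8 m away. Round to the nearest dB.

The power spreads over a sphere of area 4π·r², so L_p = L_w − 10·log₁₀(4π·r²).
4π·r² = 2059 m², 10·log₁₀ of that is 33.136 dB.
L_p = 102.3 − 33.136 = 69.16 dB.

69 dB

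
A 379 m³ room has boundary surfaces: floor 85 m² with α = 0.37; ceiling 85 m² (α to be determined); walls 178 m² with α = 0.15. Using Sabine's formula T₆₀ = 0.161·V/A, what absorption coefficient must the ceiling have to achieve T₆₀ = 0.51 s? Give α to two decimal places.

Required total absorption A = 0.161·379/0.51 = 119.65 m².
Absorption from the other surfaces = 85·0.37 + 178·0.15 = 58.15 m², so the ceiling must supply 61.50 m² over 85 m².
α = 61.50/85 = 0.723.

0.72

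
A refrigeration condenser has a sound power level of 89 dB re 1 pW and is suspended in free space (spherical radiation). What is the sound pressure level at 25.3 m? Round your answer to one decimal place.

The power spreads over a sphere of area 4π·r², so L_p = L_w − 10·log₁₀(4π·r²).
4π·r² = 8044 m², 10·log₁₀ of that is 39.055 dB.
L_p = 89 − 39.055 = 49.95 dB.

49.9 dB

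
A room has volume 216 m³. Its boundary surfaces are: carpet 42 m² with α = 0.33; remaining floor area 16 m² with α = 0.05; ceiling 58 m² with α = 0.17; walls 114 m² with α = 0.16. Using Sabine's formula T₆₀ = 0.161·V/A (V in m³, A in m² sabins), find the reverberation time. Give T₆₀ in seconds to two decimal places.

0.81 s

A = Σ Sᵢαᵢ = 42·0.33 + 16·0.05 + 58·0.17 + 114·0.16 = 42.76 m².
T₆₀ = 0.161·V/A = 0.161·216/42.76 = 0.813 s.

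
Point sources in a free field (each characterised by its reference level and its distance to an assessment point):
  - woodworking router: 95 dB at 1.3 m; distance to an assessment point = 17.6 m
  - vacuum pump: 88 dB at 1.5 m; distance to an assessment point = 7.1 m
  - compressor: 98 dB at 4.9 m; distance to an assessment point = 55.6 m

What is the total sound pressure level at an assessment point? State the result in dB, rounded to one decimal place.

79.8 dB

First find each source's level at the receiver (point-source: −20·log₁₀(r/r_ref)), then combine on an intensity basis.
woodworking router: 95 − 20·log₁₀(17.6/1.3) = 95 − 22.63 = 72.37 dB.
vacuum pump: 88 − 20·log₁₀(7.1/1.5) = 88 − 13.50 = 74.50 dB.
compressor: 98 − 20·log₁₀(55.6/4.9) = 98 − 21.10 = 76.90 dB.
Σ 10^(L/10) = 9.442e+07 → L_total = 10·log₁₀(9.442e+07) = 79.75 dB.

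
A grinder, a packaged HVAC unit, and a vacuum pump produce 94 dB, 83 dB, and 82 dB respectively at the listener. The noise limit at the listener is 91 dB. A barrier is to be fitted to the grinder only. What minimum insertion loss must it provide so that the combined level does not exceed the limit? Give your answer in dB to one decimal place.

Everything except the grinder sums to 10^(83/10) + 10^(82/10) = 3.580e+08 in linear terms, 85.54 dB.
The limit corresponds to 10^(91/10) = 1.259e+09; subtracting the fixed part leaves 9.009e+08 for the grinder, i.e. 89.55 dB.
So the grinder must be reduced from 94 to 89.55 dB: IL = 4.45 dB.

4.5 dB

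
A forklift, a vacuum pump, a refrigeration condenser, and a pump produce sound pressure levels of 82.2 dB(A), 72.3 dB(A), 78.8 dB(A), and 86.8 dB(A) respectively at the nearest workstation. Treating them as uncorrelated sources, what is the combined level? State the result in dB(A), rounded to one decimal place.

Incoherent sources combine by intensity addition: L_total = 10·log₁₀(Σ 10^(L_i/10)).
Σ 10^(L/10) = 10^(82.2/10) + 10^(72.3/10) + 10^(78.8/10) + 10^(86.8/10) = 7.374e+08.
L_total = 10·log₁₀(7.374e+08) = 88.68 dB(A).

88.7 dB(A)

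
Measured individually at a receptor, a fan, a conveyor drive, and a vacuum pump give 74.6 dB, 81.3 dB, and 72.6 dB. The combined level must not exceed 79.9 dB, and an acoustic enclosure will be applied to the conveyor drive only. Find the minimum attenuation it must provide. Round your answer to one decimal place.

4.3 dB

Fixed contribution from the other sources: Σ 10^(L/10) = 10^(74.6/10) + 10^(72.6/10) = 4.704e+07 (76.72 dB).
To meet 79.9 dB overall, the treated conveyor drive may contribute at most 10^(79.9/10) − 4.704e+07 = 5.069e+07, i.e. 77.05 dB.
So the conveyor drive must be reduced from 81.3 to 77.05 dB: IL = 4.25 dB.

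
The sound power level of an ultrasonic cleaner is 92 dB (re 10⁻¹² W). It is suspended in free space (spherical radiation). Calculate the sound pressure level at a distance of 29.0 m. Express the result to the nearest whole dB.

Free-field spherical radiation: L_p = L_w − 10·log₁₀(4π·r²), r = 29.0 m.
4π·r² = 1.057e+04 m², 10·log₁₀ of that is 40.240 dB.
L_p = 92 − 40.240 = 51.76 dB.

52 dB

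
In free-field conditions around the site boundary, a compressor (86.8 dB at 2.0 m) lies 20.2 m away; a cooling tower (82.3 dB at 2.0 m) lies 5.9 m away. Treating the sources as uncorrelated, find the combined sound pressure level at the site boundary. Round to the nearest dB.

Apply inverse-square spreading to bring every level to the receiver, then sum 10^(L/10).
compressor: 86.8 − 20·log₁₀(20.2/2.0) = 86.8 − 20.09 = 66.71 dB.
cooling tower: 82.3 − 20·log₁₀(5.9/2.0) = 82.3 − 9.40 = 72.90 dB.
Σ 10^(L/10) = 2.421e+07 → L_total = 10·log₁₀(2.421e+07) = 73.84 dB.

74 dB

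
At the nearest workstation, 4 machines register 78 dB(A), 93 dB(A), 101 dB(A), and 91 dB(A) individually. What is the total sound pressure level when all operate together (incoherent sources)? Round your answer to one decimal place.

102.0 dB(A)

For uncorrelated sources the intensities add, so convert each level to linear form, sum, and take 10·log₁₀ of the total.
Σ 10^(L/10) = 10^(78/10) + 10^(93/10) + 10^(101/10) + 10^(91/10) = 1.591e+10.
L_total = 10·log₁₀(1.591e+10) = 102.02 dB(A).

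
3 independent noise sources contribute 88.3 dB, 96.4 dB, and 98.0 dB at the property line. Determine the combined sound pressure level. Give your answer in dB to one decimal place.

100.6 dB

For uncorrelated sources the intensities add, so convert each level to linear form, sum, and take 10·log₁₀ of the total.
Σ 10^(L/10) = 10^(88.3/10) + 10^(96.4/10) + 10^(98.0/10) = 1.135e+10.
L_total = 10·log₁₀(1.135e+10) = 100.55 dB.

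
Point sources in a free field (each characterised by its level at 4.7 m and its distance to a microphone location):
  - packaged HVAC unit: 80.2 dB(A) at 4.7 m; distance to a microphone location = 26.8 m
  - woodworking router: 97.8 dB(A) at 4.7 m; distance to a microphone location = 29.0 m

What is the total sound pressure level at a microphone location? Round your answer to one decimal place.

Propagate each source to the receiver with L = L_ref − 20·log₁₀(r/r_ref), then add intensities.
packaged HVAC unit: 80.2 − 20·log₁₀(26.8/4.7) = 80.2 − 15.12 = 65.08 dB(A).
woodworking router: 97.8 − 20·log₁₀(29.0/4.7) = 97.8 − 15.81 = 81.99 dB(A).
Σ 10^(L/10) = 1.615e+08 → L_total = 10·log₁₀(1.615e+08) = 82.08 dB(A).

82.1 dB(A)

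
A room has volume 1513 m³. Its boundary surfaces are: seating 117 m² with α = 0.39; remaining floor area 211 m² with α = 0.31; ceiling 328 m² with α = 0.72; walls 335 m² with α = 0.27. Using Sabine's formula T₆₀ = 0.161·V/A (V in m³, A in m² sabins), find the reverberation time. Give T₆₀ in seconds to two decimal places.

Summing Sᵢαᵢ: 117·0.39 + 211·0.31 + 328·0.72 + 335·0.27 = 437.65 m².
T₆₀ = 0.161 × 1513 / 437.65 = 0.557 s.

0.56 s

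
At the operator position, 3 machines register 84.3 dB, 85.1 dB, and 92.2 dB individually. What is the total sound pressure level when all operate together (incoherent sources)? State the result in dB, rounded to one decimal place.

93.5 dB

For uncorrelated sources the intensities add, so convert each level to linear form, sum, and take 10·log₁₀ of the total.
Σ 10^(L/10) = 10^(84.3/10) + 10^(85.1/10) + 10^(92.2/10) = 2.252e+09.
L_total = 10·log₁₀(2.252e+09) = 93.53 dB.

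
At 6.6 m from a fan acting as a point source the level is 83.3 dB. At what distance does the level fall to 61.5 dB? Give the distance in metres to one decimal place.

81.2 m

The 21.8 dB drop corresponds to a distance ratio of 10^(21.8/20) for a point source.
r₂ = 6.6·10^((83.3−61.5)/20) = 6.6·10^(21.8/20) = 81.20 m.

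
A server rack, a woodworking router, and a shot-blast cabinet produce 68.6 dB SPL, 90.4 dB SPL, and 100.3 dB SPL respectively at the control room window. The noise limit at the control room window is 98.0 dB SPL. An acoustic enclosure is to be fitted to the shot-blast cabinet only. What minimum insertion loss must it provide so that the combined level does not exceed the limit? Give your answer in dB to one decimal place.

3.1 dB

Fixed contribution from the other sources: Σ 10^(L/10) = 10^(68.6/10) + 10^(90.4/10) = 1.104e+09 (90.43 dB SPL).
The limit corresponds to 10^(98.0/10) = 6.310e+09; subtracting the fixed part leaves 5.206e+09 for the shot-blast cabinet, i.e. 97.16 dB SPL.
So the shot-blast cabinet must be reduced from 100.3 to 97.16 dB SPL: IL = 3.14 dB.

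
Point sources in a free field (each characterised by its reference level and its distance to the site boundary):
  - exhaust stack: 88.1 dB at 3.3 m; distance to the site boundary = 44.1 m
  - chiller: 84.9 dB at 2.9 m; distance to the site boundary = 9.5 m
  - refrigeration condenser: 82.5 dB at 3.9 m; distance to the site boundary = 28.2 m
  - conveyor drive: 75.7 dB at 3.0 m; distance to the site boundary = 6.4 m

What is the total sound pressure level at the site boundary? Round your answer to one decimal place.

Propagate each source to the receiver with L = L_ref − 20·log₁₀(r/r_ref), then add intensities.
exhaust stack: 88.1 − 20·log₁₀(44.1/3.3) = 88.1 − 22.52 = 65.58 dB.
chiller: 84.9 − 20·log₁₀(9.5/2.9) = 84.9 − 10.31 = 74.59 dB.
refrigeration condenser: 82.5 − 20·log₁₀(28.2/3.9) = 82.5 − 17.18 = 65.32 dB.
conveyor drive: 75.7 − 20·log₁₀(6.4/3.0) = 75.7 − 6.58 = 69.12 dB.
Σ 10^(L/10) = 4.398e+07 → L_total = 10·log₁₀(4.398e+07) = 76.43 dB.

76.4 dB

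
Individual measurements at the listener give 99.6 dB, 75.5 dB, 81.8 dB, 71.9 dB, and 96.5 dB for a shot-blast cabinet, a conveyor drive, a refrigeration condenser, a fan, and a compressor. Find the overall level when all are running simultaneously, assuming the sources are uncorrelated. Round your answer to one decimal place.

101.4 dB

For uncorrelated sources the intensities add, so convert each level to linear form, sum, and take 10·log₁₀ of the total.
Σ 10^(L/10) = 10^(99.6/10) + 10^(75.5/10) + 10^(81.8/10) + 10^(71.9/10) + 10^(96.5/10) = 1.379e+10.
L_total = 10·log₁₀(1.379e+10) = 101.40 dB.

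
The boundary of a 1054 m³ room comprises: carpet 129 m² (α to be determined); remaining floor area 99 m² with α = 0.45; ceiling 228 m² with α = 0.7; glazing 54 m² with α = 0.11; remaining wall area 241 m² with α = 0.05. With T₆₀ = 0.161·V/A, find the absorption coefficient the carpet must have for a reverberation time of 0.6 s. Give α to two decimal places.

0.47

From T₆₀ = 0.161·V/A, the target T₆₀ = 0.6 s needs A = 0.161·1054/0.6 = 282.82 m².
Absorption from the other surfaces = 99·0.45 + 228·0.7 + 54·0.11 + 241·0.05 = 222.14 m², so the carpet must supply 60.68 m² over 129 m².
α = 60.68/129 = 0.470.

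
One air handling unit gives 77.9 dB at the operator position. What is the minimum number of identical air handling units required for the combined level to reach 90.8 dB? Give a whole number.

20

The shortfall is 90.8 − 77.9 = 12.9 dB, and N units add 10·log₁₀ N, so need 10·log₁₀ N ≥ 12.9.
N ≥ 10^(12.9/10) = 19.498, so N = 20.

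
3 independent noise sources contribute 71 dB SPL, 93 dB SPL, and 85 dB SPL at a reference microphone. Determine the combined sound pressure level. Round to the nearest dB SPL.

94 dB SPL

For uncorrelated sources the intensities add, so convert each level to linear form, sum, and take 10·log₁₀ of the total.
Σ 10^(L/10) = 10^(71/10) + 10^(93/10) + 10^(85/10) = 2.324e+09.
L_total = 10·log₁₀(2.324e+09) = 93.66 dB SPL.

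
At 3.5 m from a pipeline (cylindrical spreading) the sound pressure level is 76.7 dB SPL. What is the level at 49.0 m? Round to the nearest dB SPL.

Line-source attenuation: ΔL = 10·log₁₀(r₂/r₁) = 10·log₁₀(49.0/3.5) = 11.461 dB.
L₂ = 76.7 − 10·log₁₀(49.0/3.5) = 76.7 − 11.461 = 65.24 dB SPL.

65 dB SPL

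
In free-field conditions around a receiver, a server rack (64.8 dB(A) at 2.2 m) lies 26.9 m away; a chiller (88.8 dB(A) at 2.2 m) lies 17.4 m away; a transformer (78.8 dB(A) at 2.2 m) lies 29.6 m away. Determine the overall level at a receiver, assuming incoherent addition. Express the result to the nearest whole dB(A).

Apply inverse-square spreading to bring every level to the receiver, then sum 10^(L/10).
server rack: 64.8 − 20·log₁₀(26.9/2.2) = 64.8 − 21.75 = 43.05 dB(A).
chiller: 88.8 − 20·log₁₀(17.4/2.2) = 88.8 − 17.96 = 70.84 dB(A).
transformer: 78.8 − 20·log₁₀(29.6/2.2) = 78.8 − 22.58 = 56.22 dB(A).
Σ 10^(L/10) = 1.257e+07 → L_total = 10·log₁₀(1.257e+07) = 70.99 dB(A).

71 dB(A)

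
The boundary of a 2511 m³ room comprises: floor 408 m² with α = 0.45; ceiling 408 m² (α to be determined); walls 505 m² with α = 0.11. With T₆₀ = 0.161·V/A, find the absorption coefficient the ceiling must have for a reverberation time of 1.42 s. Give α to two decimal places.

0.11

A = 0.161·V/T₆₀ = 0.161·2511/1.42 = 284.70 m² sabins.
Absorption from the other surfaces = 408·0.45 + 505·0.11 = 239.15 m², so the ceiling must supply 45.55 m² over 408 m².
α = 45.55/408 = 0.112.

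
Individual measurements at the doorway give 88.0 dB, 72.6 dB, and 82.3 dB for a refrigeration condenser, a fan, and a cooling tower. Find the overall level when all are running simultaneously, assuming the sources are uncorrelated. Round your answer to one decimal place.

89.1 dB

For uncorrelated sources the intensities add, so convert each level to linear form, sum, and take 10·log₁₀ of the total.
Σ 10^(L/10) = 10^(88.0/10) + 10^(72.6/10) + 10^(82.3/10) = 8.190e+08.
L_total = 10·log₁₀(8.190e+08) = 89.13 dB.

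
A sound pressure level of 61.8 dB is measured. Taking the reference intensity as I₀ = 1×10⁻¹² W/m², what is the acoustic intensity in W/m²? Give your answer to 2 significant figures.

I = I₀·10^(L/10) = 10⁻¹² × 10^(61.8/10) = 10^(-5.820).

1.5e-06 W/m²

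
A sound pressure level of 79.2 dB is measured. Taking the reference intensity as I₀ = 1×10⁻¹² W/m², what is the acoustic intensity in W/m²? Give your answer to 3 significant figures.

8.32e-05 W/m²

L = 10·log₁₀(I/I₀) ⇒ I = I₀·10^(L/10) = 10⁻¹² × 10^7.92.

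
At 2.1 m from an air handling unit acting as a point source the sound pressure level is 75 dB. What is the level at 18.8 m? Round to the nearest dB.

56 dB

Point-source attenuation: ΔL = 20·log₁₀(r₂/r₁) = 20·log₁₀(18.8/2.1) = 19.039 dB.
L₂ = 75 − 20·log₁₀(18.8/2.1) = 75 − 19.039 = 55.96 dB.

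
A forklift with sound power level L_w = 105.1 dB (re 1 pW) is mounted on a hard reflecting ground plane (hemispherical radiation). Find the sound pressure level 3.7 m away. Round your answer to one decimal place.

85.8 dB

The power spreads over a hemisphere of area 2π·r², so L_p = L_w − 10·log₁₀(2π·r²).
2π·r² = 86.02 m², 10·log₁₀ of that is 19.346 dB.
L_p = 105.1 − 19.346 = 85.75 dB.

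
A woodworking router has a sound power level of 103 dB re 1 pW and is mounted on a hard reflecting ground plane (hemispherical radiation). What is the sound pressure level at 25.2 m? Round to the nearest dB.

The power spreads over a hemisphere of area 2π·r², so L_p = L_w − 10·log₁₀(2π·r²).
2π·r² = 3990 m², 10·log₁₀ of that is 36.010 dB.
L_p = 103 − 36.010 = 66.99 dB.

67 dB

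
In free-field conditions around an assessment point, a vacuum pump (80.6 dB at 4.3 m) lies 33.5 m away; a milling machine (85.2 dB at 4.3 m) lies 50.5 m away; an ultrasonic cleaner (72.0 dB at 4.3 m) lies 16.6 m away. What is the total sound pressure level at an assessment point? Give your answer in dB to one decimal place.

67.3 dB

Propagate each source to the receiver with L = L_ref − 20·log₁₀(r/r_ref), then add intensities.
vacuum pump: 80.6 − 20·log₁₀(33.5/4.3) = 80.6 − 17.83 = 62.77 dB.
milling machine: 85.2 − 20·log₁₀(50.5/4.3) = 85.2 − 21.40 = 63.80 dB.
ultrasonic cleaner: 72.0 − 20·log₁₀(16.6/4.3) = 72.0 − 11.73 = 60.27 dB.
Σ 10^(L/10) = 5.356e+06 → L_total = 10·log₁₀(5.356e+06) = 67.29 dB.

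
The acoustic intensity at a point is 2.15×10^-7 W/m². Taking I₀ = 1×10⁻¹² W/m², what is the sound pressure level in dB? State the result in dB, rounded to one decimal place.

53.3 dB

I/I₀ = 2.15×10^-7/10⁻¹² = 2.15×10^5, and L = 10·log₁₀(I/I₀).
L = 10·(0.3324 + 5) = 53.32 dB.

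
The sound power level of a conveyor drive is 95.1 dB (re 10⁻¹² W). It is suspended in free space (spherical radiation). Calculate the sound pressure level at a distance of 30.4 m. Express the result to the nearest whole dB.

54 dB

The power spreads over a sphere of area 4π·r², so L_p = L_w − 10·log₁₀(4π·r²).
4π·r² = 1.161e+04 m², 10·log₁₀ of that is 40.650 dB.
L_p = 95.1 − 40.650 = 54.45 dB.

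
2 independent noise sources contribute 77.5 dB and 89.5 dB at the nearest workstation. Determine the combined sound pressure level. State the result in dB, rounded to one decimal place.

For uncorrelated sources the intensities add, so convert each level to linear form, sum, and take 10·log₁₀ of the total.
Σ 10^(L/10) = 10^(77.5/10) + 10^(89.5/10) = 9.475e+08.
L_total = 10·log₁₀(9.475e+08) = 89.77 dB.

89.8 dB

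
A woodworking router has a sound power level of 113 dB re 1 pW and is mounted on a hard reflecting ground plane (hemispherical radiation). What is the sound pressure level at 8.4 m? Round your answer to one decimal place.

86.5 dB

The power spreads over a hemisphere of area 2π·r², so L_p = L_w − 10·log₁₀(2π·r²).
2π·r² = 443.3 m², 10·log₁₀ of that is 26.467 dB.
L_p = 113 − 26.467 = 86.53 dB.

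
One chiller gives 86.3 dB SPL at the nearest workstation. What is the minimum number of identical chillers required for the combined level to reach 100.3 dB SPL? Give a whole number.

26

The shortfall is 100.3 − 86.3 = 14.0 dB, and N units add 10·log₁₀ N, so need 10·log₁₀ N ≥ 14.0.
N ≥ 10^(14.0/10) = 25.119, so N = 26.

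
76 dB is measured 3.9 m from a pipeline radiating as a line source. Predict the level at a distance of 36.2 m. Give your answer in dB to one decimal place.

Cylindrical spreading from a line source gives a 10·log₁₀(r₂/r₁) drop.
L₂ = 76 − 10·log₁₀(36.2/3.9) = 76 − 9.676 = 66.32 dB.

66.3 dB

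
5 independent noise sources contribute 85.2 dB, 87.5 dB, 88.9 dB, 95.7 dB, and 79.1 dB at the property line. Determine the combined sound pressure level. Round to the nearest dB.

97 dB

For uncorrelated sources the intensities add, so convert each level to linear form, sum, and take 10·log₁₀ of the total.
Σ 10^(L/10) = 10^(85.2/10) + 10^(87.5/10) + 10^(88.9/10) + 10^(95.7/10) + 10^(79.1/10) = 5.466e+09.
L_total = 10·log₁₀(5.466e+09) = 97.38 dB.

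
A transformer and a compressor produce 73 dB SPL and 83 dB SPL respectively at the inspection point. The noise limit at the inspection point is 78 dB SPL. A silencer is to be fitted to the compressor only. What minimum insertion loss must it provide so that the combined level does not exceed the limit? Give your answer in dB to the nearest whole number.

7 dB

The untreated sources together contribute 10^(73/10) = 1.995e+07, i.e. 73.00 dB SPL.
The limit corresponds to 10^(78/10) = 6.310e+07; subtracting the fixed part leaves 4.314e+07 for the compressor, i.e. 76.35 dB SPL.
Required insertion loss = 83 − 76.35 = 6.65 dB.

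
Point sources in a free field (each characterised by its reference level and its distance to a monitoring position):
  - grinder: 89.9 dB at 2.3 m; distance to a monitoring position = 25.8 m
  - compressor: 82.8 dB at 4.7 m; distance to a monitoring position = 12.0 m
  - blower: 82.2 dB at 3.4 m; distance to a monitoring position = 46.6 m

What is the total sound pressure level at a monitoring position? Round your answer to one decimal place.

First find each source's level at the receiver (point-source: −20·log₁₀(r/r_ref)), then combine on an intensity basis.
grinder: 89.9 − 20·log₁₀(25.8/2.3) = 89.9 − 21.00 = 68.90 dB.
compressor: 82.8 − 20·log₁₀(12.0/4.7) = 82.8 − 8.14 = 74.66 dB.
blower: 82.2 − 20·log₁₀(46.6/3.4) = 82.2 − 22.74 = 59.46 dB.
Σ 10^(L/10) = 3.788e+07 → L_total = 10·log₁₀(3.788e+07) = 75.78 dB.

75.8 dB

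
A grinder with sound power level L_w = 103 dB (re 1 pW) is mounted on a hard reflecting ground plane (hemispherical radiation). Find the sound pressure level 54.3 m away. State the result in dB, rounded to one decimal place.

60.3 dB

L_p = L_w − 10·log₁₀(2π·r²) with r = 54.3 m.
2π·r² = 1.853e+04 m², 10·log₁₀ of that is 42.678 dB.
L_p = 103 − 42.678 = 60.32 dB.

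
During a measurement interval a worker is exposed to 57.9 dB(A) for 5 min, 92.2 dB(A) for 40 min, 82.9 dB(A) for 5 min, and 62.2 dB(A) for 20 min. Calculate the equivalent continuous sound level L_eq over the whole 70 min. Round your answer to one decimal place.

The energy average is taken in the linear domain: L_eq = 10·log₁₀[(Σ tᵢ·10^(Lᵢ/10))/T], T = 70 min.
Σ tᵢ·10^(Lᵢ/10) = 5·10^(57.9/10) + 40·10^(92.2/10) + 5·10^(82.9/10) + 20·10^(62.2/10) = 6.739e+10.
L_eq = 10·log₁₀(6.739e+10/70) = 89.84 dB(A).

89.8 dB(A)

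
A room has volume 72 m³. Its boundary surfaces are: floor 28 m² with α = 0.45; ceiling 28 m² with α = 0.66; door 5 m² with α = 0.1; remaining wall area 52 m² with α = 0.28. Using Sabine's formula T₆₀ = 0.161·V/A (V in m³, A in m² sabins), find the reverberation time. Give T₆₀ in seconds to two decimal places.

0.25 s

Summing Sᵢαᵢ: 28·0.45 + 28·0.66 + 5·0.1 + 52·0.28 = 46.14 m².
T₆₀ = 0.161 × 72 / 46.14 = 0.251 s.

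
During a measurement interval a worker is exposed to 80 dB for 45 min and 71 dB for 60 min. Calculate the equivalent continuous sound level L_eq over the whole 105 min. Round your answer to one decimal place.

Weight each interval's intensity by its duration and average over T = 105 min:
Σ tᵢ·10^(Lᵢ/10) = 45·10^(80/10) + 60·10^(71/10) = 5.255e+09.
L_eq = 10·log₁₀(5.255e+09/105) = 76.99 dB.

77.0 dB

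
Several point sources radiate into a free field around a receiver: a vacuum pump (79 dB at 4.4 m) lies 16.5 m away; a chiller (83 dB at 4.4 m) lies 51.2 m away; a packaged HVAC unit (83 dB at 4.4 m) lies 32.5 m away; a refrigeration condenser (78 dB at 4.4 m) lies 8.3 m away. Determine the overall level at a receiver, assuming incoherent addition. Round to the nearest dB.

Propagate each source to the receiver with L = L_ref − 20·log₁₀(r/r_ref), then add intensities.
vacuum pump: 79 − 20·log₁₀(16.5/4.4) = 79 − 11.48 = 67.52 dB.
chiller: 83 − 20·log₁₀(51.2/4.4) = 83 − 21.32 = 61.68 dB.
packaged HVAC unit: 83 − 20·log₁₀(32.5/4.4) = 83 − 17.37 = 65.63 dB.
refrigeration condenser: 78 − 20·log₁₀(8.3/4.4) = 78 − 5.51 = 72.49 dB.
Σ 10^(L/10) = 2.851e+07 → L_total = 10·log₁₀(2.851e+07) = 74.55 dB.

75 dB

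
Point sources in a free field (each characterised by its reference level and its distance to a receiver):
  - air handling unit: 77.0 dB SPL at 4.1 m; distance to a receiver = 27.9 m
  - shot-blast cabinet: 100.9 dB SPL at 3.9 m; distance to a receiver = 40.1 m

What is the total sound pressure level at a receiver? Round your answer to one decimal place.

First find each source's level at the receiver (point-source: −20·log₁₀(r/r_ref)), then combine on an intensity basis.
air handling unit: 77.0 − 20·log₁₀(27.9/4.1) = 77.0 − 16.66 = 60.34 dB SPL.
shot-blast cabinet: 100.9 − 20·log₁₀(40.1/3.9) = 100.9 − 20.24 = 80.66 dB SPL.
Σ 10^(L/10) = 1.175e+08 → L_total = 10·log₁₀(1.175e+08) = 80.70 dB SPL.

80.7 dB SPL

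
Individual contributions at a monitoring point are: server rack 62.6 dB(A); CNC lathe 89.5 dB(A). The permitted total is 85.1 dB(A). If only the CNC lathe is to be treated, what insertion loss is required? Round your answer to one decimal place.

4.4 dB

Everything except the CNC lathe sums to 10^(62.6/10) = 1.820e+06 in linear terms, 62.60 dB(A).
The limit corresponds to 10^(85.1/10) = 3.236e+08; subtracting the fixed part leaves 3.218e+08 for the CNC lathe, i.e. 85.08 dB(A).
Required insertion loss = 89.5 − 85.08 = 4.42 dB.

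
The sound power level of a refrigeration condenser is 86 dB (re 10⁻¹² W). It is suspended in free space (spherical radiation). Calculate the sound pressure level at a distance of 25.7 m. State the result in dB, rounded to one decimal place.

The power spreads over a sphere of area 4π·r², so L_p = L_w − 10·log₁₀(4π·r²).
4π·r² = 8300 m², 10·log₁₀ of that is 39.191 dB.
L_p = 86 − 39.191 = 46.81 dB.

46.8 dB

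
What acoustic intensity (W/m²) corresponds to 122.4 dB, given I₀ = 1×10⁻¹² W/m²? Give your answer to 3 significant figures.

1.74 W/m²

I/I₀ = 10^(122.4/10) = 1.738e+12, so I = 1.738e+12 × 10⁻¹² W/m².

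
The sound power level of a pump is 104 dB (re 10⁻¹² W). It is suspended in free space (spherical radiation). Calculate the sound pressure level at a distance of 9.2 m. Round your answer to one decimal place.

Free-field spherical radiation: L_p = L_w − 10·log₁₀(4π·r²), r = 9.2 m.
4π·r² = 1064 m², 10·log₁₀ of that is 30.268 dB.
L_p = 104 − 30.268 = 73.73 dB.

73.7 dB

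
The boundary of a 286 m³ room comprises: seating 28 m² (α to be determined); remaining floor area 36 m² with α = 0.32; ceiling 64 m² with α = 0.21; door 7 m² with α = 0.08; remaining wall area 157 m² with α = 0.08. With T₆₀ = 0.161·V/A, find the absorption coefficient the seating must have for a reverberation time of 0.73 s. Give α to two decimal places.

Required total absorption A = 0.161·286/0.73 = 63.08 m².
Absorption from the other surfaces = 36·0.32 + 64·0.21 + 7·0.08 + 157·0.08 = 38.08 m², so the seating must supply 25.00 m² over 28 m².
α = 25.00/28 = 0.893.

0.89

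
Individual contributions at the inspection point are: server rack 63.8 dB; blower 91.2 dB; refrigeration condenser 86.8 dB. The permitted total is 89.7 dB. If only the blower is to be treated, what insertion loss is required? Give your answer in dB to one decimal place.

Everything except the blower sums to 10^(63.8/10) + 10^(86.8/10) = 4.810e+08 in linear terms, 86.82 dB.
To meet 89.7 dB overall, the treated blower may contribute at most 10^(89.7/10) − 4.810e+08 = 4.522e+08, i.e. 86.55 dB.
Required insertion loss = 91.2 − 86.55 = 4.65 dB.

4.6 dB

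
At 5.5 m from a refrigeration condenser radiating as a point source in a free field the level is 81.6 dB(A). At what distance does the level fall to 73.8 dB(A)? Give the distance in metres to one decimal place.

13.5 m

For a point source L₁ − L₂ = 20·log₁₀(r₂/r₁), so r₂ = r₁·10^((L₁−L₂)/20).
r₂ = 5.5·10^((81.6−73.8)/20) = 5.5·10^(7.8/20) = 13.50 m.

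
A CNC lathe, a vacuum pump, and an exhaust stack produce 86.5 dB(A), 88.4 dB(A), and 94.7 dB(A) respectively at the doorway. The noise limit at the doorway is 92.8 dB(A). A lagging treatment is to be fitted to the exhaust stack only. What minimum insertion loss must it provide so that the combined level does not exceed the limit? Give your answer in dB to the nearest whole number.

6 dB

The untreated sources together contribute 10^(86.5/10) + 10^(88.4/10) = 1.139e+09, i.e. 90.56 dB(A).
To meet 92.8 dB(A) overall, the treated exhaust stack may contribute at most 10^(92.8/10) − 1.139e+09 = 7.669e+08, i.e. 88.85 dB(A).
So the exhaust stack must be reduced from 94.7 to 88.85 dB(A): IL = 5.85 dB.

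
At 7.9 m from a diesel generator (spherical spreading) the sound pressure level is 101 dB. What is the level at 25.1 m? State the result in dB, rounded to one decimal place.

91.0 dB

Point-source attenuation: ΔL = 20·log₁₀(r₂/r₁) = 20·log₁₀(25.1/7.9) = 10.041 dB.
L₂ = 101 − 20·log₁₀(25.1/7.9) = 101 − 10.041 = 90.96 dB.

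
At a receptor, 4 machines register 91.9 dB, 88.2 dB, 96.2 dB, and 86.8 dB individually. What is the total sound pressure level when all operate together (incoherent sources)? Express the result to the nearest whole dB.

98 dB

For uncorrelated sources the intensities add, so convert each level to linear form, sum, and take 10·log₁₀ of the total.
Σ 10^(L/10) = 10^(91.9/10) + 10^(88.2/10) + 10^(96.2/10) + 10^(86.8/10) = 6.857e+09.
L_total = 10·log₁₀(6.857e+09) = 98.36 dB.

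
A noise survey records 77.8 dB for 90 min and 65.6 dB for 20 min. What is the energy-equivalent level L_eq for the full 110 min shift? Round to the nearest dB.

77 dB

L_eq = 10·log₁₀[(1/T)·Σ tᵢ·10^(Lᵢ/10)] with T = 110 min.
Σ tᵢ·10^(Lᵢ/10) = 90·10^(77.8/10) + 20·10^(65.6/10) = 5.496e+09.
L_eq = 10·log₁₀(5.496e+09/110) = 76.99 dB.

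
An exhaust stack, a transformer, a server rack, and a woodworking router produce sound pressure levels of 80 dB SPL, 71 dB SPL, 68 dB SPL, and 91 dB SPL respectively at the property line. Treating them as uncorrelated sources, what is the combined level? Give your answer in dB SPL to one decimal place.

For uncorrelated sources the intensities add, so convert each level to linear form, sum, and take 10·log₁₀ of the total.
Σ 10^(L/10) = 10^(80/10) + 10^(71/10) + 10^(68/10) + 10^(91/10) = 1.378e+09.
L_total = 10·log₁₀(1.378e+09) = 91.39 dB SPL.

91.4 dB SPL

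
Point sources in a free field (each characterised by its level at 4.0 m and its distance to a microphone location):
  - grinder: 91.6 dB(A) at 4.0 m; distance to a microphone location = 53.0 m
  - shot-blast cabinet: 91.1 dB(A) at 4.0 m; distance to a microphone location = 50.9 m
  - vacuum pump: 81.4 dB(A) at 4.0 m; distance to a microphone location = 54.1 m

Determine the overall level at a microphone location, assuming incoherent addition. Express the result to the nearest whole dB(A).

Propagate each source to the receiver with L = L_ref − 20·log₁₀(r/r_ref), then add intensities.
grinder: 91.6 − 20·log₁₀(53.0/4.0) = 91.6 − 22.44 = 69.16 dB(A).
shot-blast cabinet: 91.1 − 20·log₁₀(50.9/4.0) = 91.1 − 22.09 = 69.01 dB(A).
vacuum pump: 81.4 − 20·log₁₀(54.1/4.0) = 81.4 − 22.62 = 58.78 dB(A).
Σ 10^(L/10) = 1.694e+07 → L_total = 10·log₁₀(1.694e+07) = 72.29 dB(A).

72 dB(A)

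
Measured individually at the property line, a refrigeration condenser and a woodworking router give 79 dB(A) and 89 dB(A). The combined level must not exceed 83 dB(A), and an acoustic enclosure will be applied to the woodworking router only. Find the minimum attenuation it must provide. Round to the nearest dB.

8 dB

Everything except the woodworking router sums to 10^(79/10) = 7.943e+07 in linear terms, 79.00 dB(A).
The limit corresponds to 10^(83/10) = 1.995e+08; subtracting the fixed part leaves 1.201e+08 for the woodworking router, i.e. 80.80 dB(A).
So the woodworking router must be reduced from 89 to 80.80 dB(A): IL = 8.20 dB.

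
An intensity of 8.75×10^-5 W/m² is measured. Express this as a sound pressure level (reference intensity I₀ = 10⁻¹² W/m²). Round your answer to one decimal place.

Dividing by I₀ shifts the exponent by 12: I/I₀ = 8.75×10^7.
L = 10·(0.9420 + 7) = 79.42 dB.

79.4 dB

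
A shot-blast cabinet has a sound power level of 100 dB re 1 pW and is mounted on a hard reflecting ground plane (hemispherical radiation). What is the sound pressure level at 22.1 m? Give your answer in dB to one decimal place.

65.1 dB

The power spreads over a hemisphere of area 2π·r², so L_p = L_w − 10·log₁₀(2π·r²).
2π·r² = 3069 m², 10·log₁₀ of that is 34.870 dB.
L_p = 100 − 34.870 = 65.13 dB.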